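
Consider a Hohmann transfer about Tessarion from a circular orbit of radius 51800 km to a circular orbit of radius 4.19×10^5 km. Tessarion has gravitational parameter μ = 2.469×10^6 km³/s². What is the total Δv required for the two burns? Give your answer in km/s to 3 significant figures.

Δv = 3.60 km/s

Transfer-ellipse semi-major axis a_t = (r₁ + r₂)/2 = (51800 + 4.190×10^5)/2 = 2.354×10^5 km.
Circular speed at r₁: v₁ = √(μ/r₁) = √(2.469×10^6/51800) = 6.904 km/s.
Transfer-orbit speed at r₁ (v² = μ(2/r − 1/a)): v_p = √[μ(2/r₁ − 1/a_t)] = 9.211 km/s.
First burn Δv₁ = |v_p − v₁| = 2.307 km/s.
Circular speed at r₂: v₂ = √(μ/r₂) = 2.4275 km/s.
Transfer-orbit speed at r₂: v_a = √[μ(2/r₂ − 1/a_t)] = 1.1387 km/s.
Second burn Δv₂ = |v₂ − v_a| = 1.289 km/s.
Δv = Δv₁ + Δv₂ = 2.307 + 1.289 = 3.596 km/s.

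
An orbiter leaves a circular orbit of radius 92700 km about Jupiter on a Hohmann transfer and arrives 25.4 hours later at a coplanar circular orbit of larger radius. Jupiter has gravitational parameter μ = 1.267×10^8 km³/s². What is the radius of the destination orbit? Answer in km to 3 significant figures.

r₂ = 8.58×10^5 km

Transfer time t = 25.4 hours = 91440 s, and t = π√(a_t³/μ).
So a_t = (μ t²/π²)^(1/3) = (1.267×10^8 × (91440)² / π²)^(1/3) = 4.7524×10^5 km.
Since a_t = (r₁ + r₂)/2, r₂ = 2a_t − r₁ = 2×4.7524×10^5 − 92700 = 8.5778×10^5 km.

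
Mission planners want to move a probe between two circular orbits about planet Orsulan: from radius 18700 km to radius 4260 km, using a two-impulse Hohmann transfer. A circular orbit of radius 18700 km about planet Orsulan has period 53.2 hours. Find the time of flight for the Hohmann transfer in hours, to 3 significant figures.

From Kepler's third law T² = 4π²r³/μ at r = 18700 km, T = 53.2 hours = 53.2 × 3600 s = 1.9152×10^5 s: μ = 4π²r³/T² = 7038.11 km³/s².
Semi-major axis of the transfer orbit: a_t = (18700 + 4260)/2 = 11480 km.
By Kepler's third law the transfer-orbit period is T = 2π√(a_t³/μ), so t = T/2 = 46060 s.
Converting: 46060 s ÷ 3600 s/hour = 12.8 hours.

t = 12.8 hours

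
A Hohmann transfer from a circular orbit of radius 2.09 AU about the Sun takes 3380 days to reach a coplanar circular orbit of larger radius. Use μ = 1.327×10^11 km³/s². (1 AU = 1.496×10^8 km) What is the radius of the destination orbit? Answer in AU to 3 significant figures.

r₂ = 11.9 AU

In km: r₁ = 2.09 × 1.496×10^8 = 3.12664×10^8 km.
Transfer time t = 3380 days = 2.92032×10^8 s, and t = π√(a_t³/μ).
So a_t = (μ t²/π²)^(1/3) = (1.327×10^11 × (2.92032×10^8)² / π²)^(1/3) = 1.0467×10^9 km.
Since a_t = (r₁ + r₂)/2, r₂ = 2a_t − r₁ = 2×1.0467×10^9 − 3.12664×10^8 = 1.780736×10^9 km.
In AU: r₂ = 1.780736×10^9 / 1.496×10^8 = 11.9 AU.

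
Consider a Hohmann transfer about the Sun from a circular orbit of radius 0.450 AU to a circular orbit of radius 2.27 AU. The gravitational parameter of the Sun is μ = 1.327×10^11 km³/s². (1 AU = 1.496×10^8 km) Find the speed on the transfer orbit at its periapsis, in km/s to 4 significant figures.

In km: r₁ = 0.450 × 1.496×10^8 = 6.732×10^7 km; r₂ = 2.27 × 1.496×10^8 = 3.39592×10^8 km.
Transfer-ellipse semi-major axis a_t = (r₁ + r₂)/2 = (6.732×10^7 + 3.39592×10^8)/2 = 2.03456×10^8 km.
The periapsis of the transfer ellipse is at r = 6.732×10^7 km.
Vis-viva: v = √[μ(2/r − 1/a_t)] = √[1.327×10^11 × (2/6.732×10^7 − 1/2.03456×10^8)] = 57.36 km/s.

v = 57.36 km/s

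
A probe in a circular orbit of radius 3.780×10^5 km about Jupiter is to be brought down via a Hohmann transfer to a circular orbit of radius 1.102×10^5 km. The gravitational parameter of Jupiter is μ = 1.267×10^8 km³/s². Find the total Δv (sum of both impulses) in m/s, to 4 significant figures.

Δv = 14290 m/s

Semi-major axis of the transfer orbit: a_t = (3.780×10^5 + 1.102×10^5)/2 = 2.441×10^5 km.
Circular speed at r₁: v₁ = √(μ/r₁) = √(1.267×10^8/3.780×10^5) = 18.308 km/s.
On the transfer ellipse at r₁, vis-viva gives v_a = √[μ(2/r₁ − 1/a_t)] = 12.301 km/s.
First burn Δv₁ = |v_a − v₁| = 6.007 km/s.
At r₂, v₂ = √(μ/r₂) = 33.908 km/s.
Transfer-orbit speed at r₂: v_p = √[μ(2/r₂ − 1/a_t)] = 42.195 km/s.
Second burn Δv₂ = |v₂ − v_p| = 8.287 km/s.
Total Δv = Δv₁ + Δv₂ = 14.29 km/s.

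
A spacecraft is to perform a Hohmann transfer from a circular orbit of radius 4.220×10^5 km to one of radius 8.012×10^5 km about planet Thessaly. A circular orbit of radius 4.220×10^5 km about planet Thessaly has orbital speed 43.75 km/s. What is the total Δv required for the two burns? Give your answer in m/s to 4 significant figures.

Δv = 11700 m/s

From the circular-orbit relation v² = μ/r at r = 4.220×10^5 km: μ = v²r = (43.75)² × 4.220×10^5 = 8.07734×10^8 km³/s².
Semi-major axis of the transfer orbit: a_t = (4.220×10^5 + 8.012×10^5)/2 = 6.116×10^5 km.
At r₁ the circular-orbit speed is v₁ = √(μ/r₁) = 43.750 km/s.
Transfer-orbit speed at r₁ (vis-viva): v_p = √[μ(2/r₁ − 1/a_t)] = 50.074 km/s.
First burn Δv₁ = |v_p − v₁| = 6.324 km/s.
Circular speed at r₂: v₂ = √(μ/r₂) = 31.7515 km/s.
Transfer-orbit speed at r₂: v_a = √[μ(2/r₂ − 1/a_t)] = 26.3746 km/s.
Second burn Δv₂ = |v₂ − v_a| = 5.377 km/s.
Δv = Δv₁ + Δv₂ = 6.324 + 5.377 = 11.70 km/s.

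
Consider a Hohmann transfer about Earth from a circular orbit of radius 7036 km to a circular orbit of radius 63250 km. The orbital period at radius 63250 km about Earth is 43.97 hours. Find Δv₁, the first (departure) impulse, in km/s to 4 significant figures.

Δv₁ = 2.571 km/s

From Kepler's third law T² = 4π²r³/μ at r = 63250 km, T = 43.97 hours = 43.97 × 3600 s = 1.58292×10^5 s: μ = 4π²r³/T² = 3.98679×10^5 km³/s².
Semi-major axis of the transfer orbit: a_t = (7036 + 63250)/2 = 35143 km.
On the circular orbit at r = 7036 km, v_c = √(μ/r) = 7.52747 km/s.
Vis-viva on the transfer ellipse at r = 7036 km gives v_t = √[μ(2/r − 1/a_t)] = 10.0986 km/s.
Δv₁ = |v_t − v_c| = |10.0986 − 7.52747| = 2.571 km/s.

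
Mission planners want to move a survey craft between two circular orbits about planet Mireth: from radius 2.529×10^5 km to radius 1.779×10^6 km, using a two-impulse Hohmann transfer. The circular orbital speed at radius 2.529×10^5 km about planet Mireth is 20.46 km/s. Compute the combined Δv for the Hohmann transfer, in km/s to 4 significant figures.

From the circular-orbit relation v² = μ/r at r = 2.529×10^5 km: μ = v²r = (20.46)² × 2.529×10^5 = 1.05867×10^8 km³/s².
Transfer-ellipse semi-major axis a_t = (r₁ + r₂)/2 = (2.529×10^5 + 1.779×10^6)/2 = 1.01595×10^6 km.
Circular speed at r₁: v₁ = √(μ/r₁) = √(1.05867×10^8/2.529×10^5) = 20.460 km/s.
Transfer-orbit speed at r₁ (vis-viva equation): v_p = √[μ(2/r₁ − 1/a_t)] = 27.074 km/s.
First burn Δv₁ = |v_p − v₁| = 6.614 km/s.
Circular speed at r₂: v₂ = √(μ/r₂) = 7.714 km/s.
Transfer-orbit speed at r₂: v_a = √[μ(2/r₂ − 1/a_t)] = 3.849 km/s.
Second burn Δv₂ = |v₂ − v_a| = 3.865 km/s.
Δv = Δv₁ + Δv₂ = 6.614 + 3.865 = 10.48 km/s.

Δv = 10.48 km/s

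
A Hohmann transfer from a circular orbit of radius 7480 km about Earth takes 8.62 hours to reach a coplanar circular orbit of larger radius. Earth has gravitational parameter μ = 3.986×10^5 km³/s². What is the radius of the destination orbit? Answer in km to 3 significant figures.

Transfer time t = 8.62 hours = 31032 s, and t = π√(a_t³/μ).
So a_t = (μ t²/π²)^(1/3) = (3.986×10^5 × (31032)² / π²)^(1/3) = 33881 km.
Since a_t = (r₁ + r₂)/2, r₂ = 2a_t − r₁ = 2×33881 − 7480 = 60282 km.

r₂ = 60300 km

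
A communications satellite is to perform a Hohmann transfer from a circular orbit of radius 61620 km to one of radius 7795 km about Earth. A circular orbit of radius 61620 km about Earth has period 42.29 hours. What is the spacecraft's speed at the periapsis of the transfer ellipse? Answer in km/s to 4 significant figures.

From Kepler's third law T² = 4π²r³/μ at r = 61620 km, T = 42.29 hours = 42.29 × 3600 s = 1.52244×10^5 s: μ = 4π²r³/T² = 3.98515×10^5 km³/s².
Transfer-ellipse semi-major axis a_t = (r₁ + r₂)/2 = (61620 + 7795)/2 = 34707.5 km.
At periapsis, r = 7795 km.
From the vis-viva equation, v = √[μ(2/r − 1/a_t)] = 9.527 km/s.

v = 9.527 km/s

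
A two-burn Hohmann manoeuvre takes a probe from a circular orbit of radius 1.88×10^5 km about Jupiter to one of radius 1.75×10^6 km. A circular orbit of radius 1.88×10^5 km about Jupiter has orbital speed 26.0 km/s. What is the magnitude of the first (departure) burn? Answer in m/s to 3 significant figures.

From the circular-orbit relation v² = μ/r at r = 1.88×10^5 km: μ = v²r = (26.0)² × 1.88×10^5 = 1.27088×10^8 km³/s².
The Hohmann ellipse has a_t = (r₁ + r₂)/2 = 9.690×10^5 km.
Circular speed at r = 1.880×10^5 km: v_c = √(μ/r) = 26.000 km/s.
Transfer-orbit speed at the same r (vis-viva, a = a_t): v_t = √[μ(2/r − 1/a_t)] = 34.941 km/s.
Δv₁ = |v_t − v_c| = |34.941 − 26.000| = 8.941 km/s.

Δv₁ = 8940 m/s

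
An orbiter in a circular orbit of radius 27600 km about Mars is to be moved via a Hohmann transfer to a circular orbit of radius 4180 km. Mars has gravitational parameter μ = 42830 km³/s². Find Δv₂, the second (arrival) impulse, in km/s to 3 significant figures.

Δv₂ = 1.02 km/s

Transfer-ellipse semi-major axis a_t = (r₁ + r₂)/2 = (27600 + 4180)/2 = 15890 km.
On the circular orbit at r = 4180 km, v_c = √(μ/r) = 3.201 km/s.
Vis-viva on the transfer ellipse at r = 4180 km gives v_t = √[μ(2/r − 1/a_t)] = 4.219 km/s.
Δv₂ = |v_t − v_c| = |4.219 − 3.201| = 1.018 km/s.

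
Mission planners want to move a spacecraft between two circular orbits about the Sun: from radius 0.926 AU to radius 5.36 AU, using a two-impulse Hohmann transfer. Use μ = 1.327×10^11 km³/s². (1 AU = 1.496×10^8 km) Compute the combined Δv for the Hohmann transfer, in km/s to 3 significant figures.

In km: r₁ = 0.926 × 1.496×10^8 = 1.385296×10^8 km; r₂ = 5.36 × 1.496×10^8 = 8.01856×10^8 km.
Semi-major axis of the transfer orbit: a_t = (1.385296×10^8 + 8.01856×10^8)/2 = 4.701928×10^8 km.
Circular speed at r₁: v₁ = √(μ/r₁) = √(1.327×10^11/1.385296×10^8) = 30.950 km/s.
On the transfer ellipse at r₁, vis-viva equation gives v_p = √[μ(2/r₁ − 1/a_t)] = 40.418 km/s.
First burn Δv₁ = |v_p − v₁| = 9.468 km/s.
Circular speed at r₂: v₂ = √(μ/r₂) = 12.8643 km/s.
Transfer-orbit speed at r₂: v_a = √[μ(2/r₂ − 1/a_t)] = 6.98265 km/s.
Second burn Δv₂ = |v₂ − v_a| = 5.882 km/s.
Total Δv = Δv₁ + Δv₂ = 15.35 km/s.

Δv = 15.3 km/s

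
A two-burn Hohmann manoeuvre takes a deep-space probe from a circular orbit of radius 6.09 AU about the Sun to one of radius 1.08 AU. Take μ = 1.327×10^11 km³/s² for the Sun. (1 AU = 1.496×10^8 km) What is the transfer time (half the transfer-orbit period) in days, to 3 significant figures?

In km: r₁ = 6.09 × 1.496×10^8 = 9.11064×10^8 km; r₂ = 1.08 × 1.496×10^8 = 1.61568×10^8 km.
Semi-major axis of the transfer orbit: a_t = (9.11064×10^8 + 1.61568×10^8)/2 = 5.36316×10^8 km.
Transfer time t = π√(a_t³/μ) = π√((5.36316×10^8)³ / 1.327×10^11) = 1.071×10^8 s.
Converting: 1.071×10^8 s ÷ 86400 s/day = 1240 days.

t = 1240 days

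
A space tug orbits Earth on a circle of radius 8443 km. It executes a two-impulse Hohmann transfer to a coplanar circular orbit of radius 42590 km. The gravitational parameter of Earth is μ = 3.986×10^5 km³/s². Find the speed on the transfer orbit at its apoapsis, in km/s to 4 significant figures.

v = 1.760 km/s

Transfer-ellipse semi-major axis a_t = (r₁ + r₂)/2 = (8443 + 42590)/2 = 25516.5 km.
At apoapsis, r = 42590 km.
Applying v² = μ(2/r − 1/a_t): v = 1.760 km/s.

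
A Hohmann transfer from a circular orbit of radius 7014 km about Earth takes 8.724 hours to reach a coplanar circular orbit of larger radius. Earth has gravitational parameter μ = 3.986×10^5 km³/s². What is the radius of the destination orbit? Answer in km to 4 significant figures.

r₂ = 61290 km

Transfer time t = 8.724 hours = 31406.4 s, and t = π√(a_t³/μ).
So a_t = (μ t²/π²)^(1/3) = (3.986×10^5 × (31406.4)² / π²)^(1/3) = 34153 km.
Since a_t = (r₁ + r₂)/2, r₂ = 2a_t − r₁ = 2×34153 − 7014 = 61292 km.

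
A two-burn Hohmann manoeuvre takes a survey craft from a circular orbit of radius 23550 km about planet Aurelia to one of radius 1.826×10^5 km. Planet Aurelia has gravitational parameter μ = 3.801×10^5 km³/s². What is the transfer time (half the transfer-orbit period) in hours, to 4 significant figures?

Semi-major axis of the transfer orbit: a_t = (23550 + 1.826×10^5)/2 = 1.03075×10^5 km.
Transfer time t = π√(a_t³/μ) = π√((1.03075×10^5)³ / 3.801×10^5) = 1.6863×10^5 s.
Converting: 1.6863×10^5 s ÷ 3600 s/hour = 46.84 hours.

t = 46.84 hours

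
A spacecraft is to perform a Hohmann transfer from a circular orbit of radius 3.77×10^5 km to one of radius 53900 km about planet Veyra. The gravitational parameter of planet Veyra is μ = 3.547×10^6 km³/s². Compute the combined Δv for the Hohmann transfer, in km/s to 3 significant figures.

Transfer-ellipse semi-major axis a_t = (r₁ + r₂)/2 = (3.770×10^5 + 53900)/2 = 2.1545×10^5 km.
At r₁ the circular-orbit speed is v₁ = √(μ/r₁) = 3.067 km/s.
On the transfer ellipse at r₁, vis-viva gives v_a = √[μ(2/r₁ − 1/a_t)] = 1.534 km/s.
First burn Δv₁ = |v_a − v₁| = 1.533 km/s.
At r₂, v₂ = √(μ/r₂) = 8.1122 km/s.
Transfer-orbit speed at r₂: v_p = √[μ(2/r₂ − 1/a_t)] = 10.731 km/s.
Second burn Δv₂ = |v₂ − v_p| = 2.619 km/s.
Total Δv = Δv₁ + Δv₂ = 4.152 km/s.

Δv = 4.15 km/s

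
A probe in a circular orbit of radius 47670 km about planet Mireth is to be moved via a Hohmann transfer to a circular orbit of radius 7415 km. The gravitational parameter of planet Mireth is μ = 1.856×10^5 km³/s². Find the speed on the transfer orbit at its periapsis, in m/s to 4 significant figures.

Transfer-ellipse semi-major axis a_t = (r₁ + r₂)/2 = (47670 + 7415)/2 = 27542.5 km.
At periapsis, r = 7415 km.
Vis-viva: v = √[μ(2/r − 1/a_t)] = √[1.856×10^5 × (2/7415 − 1/27542.5)] = 6.582 km/s.

v = 6582 m/s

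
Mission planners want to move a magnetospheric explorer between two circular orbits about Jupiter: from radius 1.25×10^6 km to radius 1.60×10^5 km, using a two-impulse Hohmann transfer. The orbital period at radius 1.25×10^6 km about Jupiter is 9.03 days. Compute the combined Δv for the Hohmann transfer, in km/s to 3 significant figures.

From Kepler's third law T² = 4π²r³/μ at r = 1.25×10^6 km, T = 9.03 days = 9.03 × 86400 s = 7.80192×10^5 s: μ = 4π²r³/T² = 1.26674×10^8 km³/s².
Transfer-ellipse semi-major axis a_t = (r₁ + r₂)/2 = (1.250×10^6 + 1.600×10^5)/2 = 7.050×10^5 km.
Circular speed at r₁: v₁ = √(μ/r₁) = √(1.26674×10^8/1.250×10^6) = 10.067 km/s.
Transfer-orbit speed at r₁ (vis-viva): v_a = √[μ(2/r₁ − 1/a_t)] = 4.7957 km/s.
First burn Δv₁ = |v_a − v₁| = 5.271 km/s.
Circular speed at r₂: v₂ = √(μ/r₂) = 28.1374 km/s.
Transfer-orbit speed at r₂: v_p = √[μ(2/r₂ − 1/a_t)] = 37.4666 km/s.
Second burn Δv₂ = |v₂ − v_p| = 9.329 km/s.
Total Δv = Δv₁ + Δv₂ = 14.60 km/s.

Δv = 14.6 km/s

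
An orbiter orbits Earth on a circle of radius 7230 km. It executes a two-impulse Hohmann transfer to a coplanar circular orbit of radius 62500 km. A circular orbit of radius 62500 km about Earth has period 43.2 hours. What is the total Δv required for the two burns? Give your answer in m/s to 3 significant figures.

From Kepler's third law T² = 4π²r³/μ at r = 62500 km, T = 43.2 hours = 43.2 × 3600 s = 1.5552×10^5 s: μ = 4π²r³/T² = 3.98499×10^5 km³/s².
Transfer-ellipse semi-major axis a_t = (r₁ + r₂)/2 = (7230 + 62500)/2 = 34865 km.
Circular speed at r₁: v₁ = √(μ/r₁) = √(3.98499×10^5/7230) = 7.424 km/s.
On the transfer ellipse at r₁, v² = μ(2/r − 1/a) gives v_p = √[μ(2/r₁ − 1/a_t)] = 9.940 km/s.
First burn Δv₁ = |v_p − v₁| = 2.516 km/s.
At r₂, v₂ = √(μ/r₂) = 2.525 km/s.
Transfer-orbit speed at r₂: v_a = √[μ(2/r₂ − 1/a_t)] = 1.150 km/s.
Second burn Δv₂ = |v₂ − v_a| = 1.375 km/s.
Δv = Δv₁ + Δv₂ = 2.516 + 1.375 = 3.891 km/s.

Δv = 3890 m/s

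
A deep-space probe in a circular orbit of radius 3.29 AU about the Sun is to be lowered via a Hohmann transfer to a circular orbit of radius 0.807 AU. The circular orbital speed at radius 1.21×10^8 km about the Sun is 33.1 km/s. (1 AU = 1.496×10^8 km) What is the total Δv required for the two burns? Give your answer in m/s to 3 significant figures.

Δv = 15000 m/s

From the circular-orbit relation v² = μ/r at r = 1.21×10^8 km: μ = v²r = (33.1)² × 1.21×10^8 = 1.32569×10^11 km³/s².
In km: r₁ = 3.29 × 1.496×10^8 = 4.92184×10^8 km; r₂ = 0.807 × 1.496×10^8 = 1.207272×10^8 km.
Transfer-ellipse semi-major axis a_t = (r₁ + r₂)/2 = (4.92184×10^8 + 1.207272×10^8)/2 = 3.064556×10^8 km.
At r₁ the circular-orbit speed is v₁ = √(μ/r₁) = 16.412 km/s.
Transfer-orbit speed at r₁ (v² = μ(2/r − 1/a)): v_a = √[μ(2/r₁ − 1/a_t)] = 10.301 km/s.
First burn Δv₁ = |v_a − v₁| = 6.111 km/s.
Circular speed at r₂: v₂ = √(μ/r₂) = 33.137 km/s.
Transfer-orbit speed at r₂: v_p = √[μ(2/r₂ − 1/a_t)] = 41.995 km/s.
Second burn Δv₂ = |v₂ − v_p| = 8.858 km/s.
Total Δv = Δv₁ + Δv₂ = 14.97 km/s.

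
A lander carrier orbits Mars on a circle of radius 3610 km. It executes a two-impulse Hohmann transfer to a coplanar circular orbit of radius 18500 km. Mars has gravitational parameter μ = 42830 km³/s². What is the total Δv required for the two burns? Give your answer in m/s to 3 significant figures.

Semi-major axis of the transfer orbit: a_t = (3610 + 18500)/2 = 11055 km.
At r₁ the circular-orbit speed is v₁ = √(μ/r₁) = 3.4445 km/s.
Transfer-orbit speed at r₁ (v² = μ(2/r − 1/a)): v_p = √[μ(2/r₁ − 1/a_t)] = 4.4558 km/s.
First burn Δv₁ = |v_p − v₁| = 1.011 km/s.
Circular speed at r₂: v₂ = √(μ/r₂) = 1.5216 km/s.
Transfer-orbit speed at r₂: v_a = √[μ(2/r₂ − 1/a_t)] = 0.86949 km/s.
Second burn Δv₂ = |v₂ − v_a| = 0.6521 km/s.
Δv = Δv₁ + Δv₂ = 1.011 + 0.6521 = 1.663 km/s.

Δv = 1660 m/s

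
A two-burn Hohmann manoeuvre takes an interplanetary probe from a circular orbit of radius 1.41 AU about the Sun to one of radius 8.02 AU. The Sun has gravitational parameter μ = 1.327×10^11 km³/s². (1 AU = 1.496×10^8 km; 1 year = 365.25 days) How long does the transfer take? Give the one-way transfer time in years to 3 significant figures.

t = 5.12 years

In km: r₁ = 1.41 × 1.496×10^8 = 2.10936×10^8 km; r₂ = 8.02 × 1.496×10^8 = 1.199792×10^9 km.
Transfer-ellipse semi-major axis a_t = (r₁ + r₂)/2 = (2.10936×10^8 + 1.199792×10^9)/2 = 7.05364×10^8 km.
By Kepler's third law the transfer-orbit period is T = 2π√(a_t³/μ), so t = T/2 = 1.616×10^8 s.
Converting: 1.616×10^8 s ÷ 3.15576×10^7 s/year (365.25 × 86400) = 5.12 years.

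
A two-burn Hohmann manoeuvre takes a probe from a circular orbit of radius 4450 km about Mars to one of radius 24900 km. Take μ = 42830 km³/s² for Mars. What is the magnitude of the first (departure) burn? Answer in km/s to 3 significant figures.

The Hohmann ellipse has a_t = (r₁ + r₂)/2 = 14675 km.
On the circular orbit at r = 4450 km, v_c = √(μ/r) = 3.10237 km/s.
Transfer-orbit speed at the same r (vis-viva, a = a_t): v_t = √[μ(2/r − 1/a_t)] = 4.04115 km/s.
Δv₁ = |v_t − v_c| = |4.04115 − 3.10237| = 0.9388 km/s.

Δv₁ = 0.939 km/s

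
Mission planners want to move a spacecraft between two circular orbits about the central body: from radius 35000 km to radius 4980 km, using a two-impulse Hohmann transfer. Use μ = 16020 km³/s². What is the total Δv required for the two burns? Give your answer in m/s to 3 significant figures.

Semi-major axis of the transfer orbit: a_t = (35000 + 4980)/2 = 19990 km.
Circular speed at r₁: v₁ = √(μ/r₁) = √(16020/35000) = 0.67655 km/s.
On the transfer ellipse at r₁, v² = μ(2/r − 1/a) gives v_a = √[μ(2/r₁ − 1/a_t)] = 0.33768 km/s.
First burn Δv₁ = |v_a − v₁| = 0.3389 km/s.
At r₂, v₂ = √(μ/r₂) = 1.7936 km/s.
Transfer-orbit speed at r₂: v_p = √[μ(2/r₂ − 1/a_t)] = 2.3733 km/s.
Second burn Δv₂ = |v₂ − v_p| = 0.5797 km/s.
Δv = Δv₁ + Δv₂ = 0.3389 + 0.5797 = 0.9186 km/s.

Δv = 919 m/s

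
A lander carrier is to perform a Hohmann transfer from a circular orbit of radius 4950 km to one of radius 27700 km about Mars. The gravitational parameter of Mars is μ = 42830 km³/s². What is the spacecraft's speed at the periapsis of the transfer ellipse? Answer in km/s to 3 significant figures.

v = 3.83 km/s

Transfer-ellipse semi-major axis a_t = (r₁ + r₂)/2 = (4950 + 27700)/2 = 16325 km.
The periapsis of the transfer ellipse is at r = 4950 km.
Applying v² = μ(2/r − 1/a_t): v = 3.832 km/s.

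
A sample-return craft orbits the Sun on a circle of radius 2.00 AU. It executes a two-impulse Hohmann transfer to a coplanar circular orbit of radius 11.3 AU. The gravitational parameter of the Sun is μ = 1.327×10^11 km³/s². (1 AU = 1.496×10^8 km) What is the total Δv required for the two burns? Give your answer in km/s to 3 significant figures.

Δv = 10.4 km/s

In km: r₁ = 2.00 × 1.496×10^8 = 2.992×10^8 km; r₂ = 11.3 × 1.496×10^8 = 1.69048×10^9 km.
Semi-major axis of the transfer orbit: a_t = (2.992×10^8 + 1.69048×10^9)/2 = 9.9484×10^8 km.
Circular speed at r₁: v₁ = √(μ/r₁) = √(1.327×10^11/2.992×10^8) = 21.060 km/s.
On the transfer ellipse at r₁, vis-viva equation gives v_p = √[μ(2/r₁ − 1/a_t)] = 27.453 km/s.
First burn Δv₁ = |v_p − v₁| = 6.393 km/s.
Circular speed at r₂: v₂ = √(μ/r₂) = 8.860 km/s.
Transfer-orbit speed at r₂: v_a = √[μ(2/r₂ − 1/a_t)] = 4.859 km/s.
Second burn Δv₂ = |v₂ − v_a| = 4.001 km/s.
Δv = Δv₁ + Δv₂ = 6.393 + 4.001 = 10.39 km/s.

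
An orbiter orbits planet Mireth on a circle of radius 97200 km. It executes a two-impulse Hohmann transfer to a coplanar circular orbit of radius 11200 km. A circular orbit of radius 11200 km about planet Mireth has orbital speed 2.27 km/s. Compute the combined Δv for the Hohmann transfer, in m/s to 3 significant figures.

From the circular-orbit relation v² = μ/r at r = 11200 km: μ = v²r = (2.27)² × 11200 = 57712.5 km³/s².
Transfer-ellipse semi-major axis a_t = (r₁ + r₂)/2 = (97200 + 11200)/2 = 54200 km.
At r₁ the circular-orbit speed is v₁ = √(μ/r₁) = 0.7706 km/s.
On the transfer ellipse at r₁, vis-viva equation gives v_a = √[μ(2/r₁ − 1/a_t)] = 0.3503 km/s.
First burn Δv₁ = |v_a − v₁| = 0.4203 km/s.
Circular speed at r₂: v₂ = √(μ/r₂) = 2.2700 km/s.
Transfer-orbit speed at r₂: v_p = √[μ(2/r₂ − 1/a_t)] = 3.0399 km/s.
Second burn Δv₂ = |v₂ − v_p| = 0.7699 km/s.
Total Δv = Δv₁ + Δv₂ = 1.190 km/s.

Δv = 1190 m/s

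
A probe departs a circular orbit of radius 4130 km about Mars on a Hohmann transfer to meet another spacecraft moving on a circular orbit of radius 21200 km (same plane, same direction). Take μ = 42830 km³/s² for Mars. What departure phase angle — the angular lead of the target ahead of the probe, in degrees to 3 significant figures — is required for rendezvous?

Semi-major axis of the transfer orbit: a_t = (4130 + 21200)/2 = 12665 km.
Transfer time t = π√(a_t³/μ) = 21636 s.
Target angular speed ω₂ = √(μ/r₂³) = 6.7046×10^-5 rad/s.
Angle swept by the target during transfer: ω₂·t = 1.4506 rad = 83.11°.
Arrival is 180° from departure on the ellipse, so φ = 180° − 83.11° = 96.9°.

φ = 96.9°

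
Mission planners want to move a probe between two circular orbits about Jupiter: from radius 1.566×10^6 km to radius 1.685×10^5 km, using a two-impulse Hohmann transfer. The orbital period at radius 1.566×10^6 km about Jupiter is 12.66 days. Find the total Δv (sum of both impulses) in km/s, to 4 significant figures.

From Kepler's third law T² = 4π²r³/μ at r = 1.566×10^6 km, T = 12.66 days = 12.66 × 86400 s = 1.093824×10^6 s: μ = 4π²r³/T² = 1.26719×10^8 km³/s².
Semi-major axis of the transfer orbit: a_t = (1.566×10^6 + 1.685×10^5)/2 = 8.6725×10^5 km.
At r₁ the circular-orbit speed is v₁ = √(μ/r₁) = 8.995 km/s.
On the transfer ellipse at r₁, vis-viva gives v_a = √[μ(2/r₁ − 1/a_t)] = 3.965 km/s.
First burn Δv₁ = |v_a − v₁| = 5.030 km/s.
Circular speed at r₂: v₂ = √(μ/r₂) = 27.4233 km/s.
Transfer-orbit speed at r₂: v_p = √[μ(2/r₂ − 1/a_t)] = 36.8505 km/s.
Second burn Δv₂ = |v₂ − v_p| = 9.427 km/s.
Δv = Δv₁ + Δv₂ = 5.030 + 9.427 = 14.46 km/s.

Δv = 14.46 km/s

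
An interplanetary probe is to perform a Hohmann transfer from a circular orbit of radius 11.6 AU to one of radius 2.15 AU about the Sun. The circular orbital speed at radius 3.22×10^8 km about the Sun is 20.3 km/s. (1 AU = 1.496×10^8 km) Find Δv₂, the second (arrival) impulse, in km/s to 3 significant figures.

Δv₂ = 6.07 km/s

From the circular-orbit relation v² = μ/r at r = 3.22×10^8 km: μ = v²r = (20.3)² × 3.22×10^8 = 1.32693×10^11 km³/s².
In km: r₁ = 11.6 × 1.496×10^8 = 1.73536×10^9 km; r₂ = 2.15 × 1.496×10^8 = 3.2164×10^8 km.
Semi-major axis of the transfer orbit: a_t = (1.73536×10^9 + 3.2164×10^8)/2 = 1.0285×10^9 km.
Circular speed at r = 3.2164×10^8 km: v_c = √(μ/r) = 20.311 km/s.
Transfer-orbit speed at the same r (vis-viva, a = a_t): v_t = √[μ(2/r − 1/a_t)] = 26.383 km/s.
Δv₂ = |v_t − v_c| = |26.383 − 20.311| = 6.072 km/s.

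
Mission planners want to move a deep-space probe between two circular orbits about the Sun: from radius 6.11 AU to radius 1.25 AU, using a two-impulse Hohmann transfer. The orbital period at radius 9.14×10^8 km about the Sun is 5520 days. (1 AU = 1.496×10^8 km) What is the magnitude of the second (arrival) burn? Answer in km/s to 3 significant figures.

From Kepler's third law T² = 4π²r³/μ at r = 9.14×10^8 km, T = 5520 days = 5520 × 86400 s = 4.76928×10^8 s: μ = 4π²r³/T² = 1.32523×10^11 km³/s².
In km: r₁ = 6.11 × 1.496×10^8 = 9.14056×10^8 km; r₂ = 1.25 × 1.496×10^8 = 1.870×10^8 km.
The Hohmann ellipse has a_t = (r₁ + r₂)/2 = 5.50528×10^8 km.
On the circular orbit at r = 1.870×10^8 km, v_c = √(μ/r) = 26.621 km/s.
Transfer-orbit speed at the same r (vis-viva, a = a_t): v_t = √[μ(2/r − 1/a_t)] = 34.302 km/s.
Δv₂ = |v_t − v_c| = |34.302 − 26.621| = 7.681 km/s.

Δv₂ = 7.68 km/s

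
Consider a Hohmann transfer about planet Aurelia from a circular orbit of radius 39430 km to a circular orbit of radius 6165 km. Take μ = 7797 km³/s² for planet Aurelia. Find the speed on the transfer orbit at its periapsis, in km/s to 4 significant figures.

Semi-major axis of the transfer orbit: a_t = (39430 + 6165)/2 = 22797.5 km.
At periapsis, r = 6165 km.
Applying v² = μ(2/r − 1/a_t): v = 1.479 km/s.

v = 1.479 km/s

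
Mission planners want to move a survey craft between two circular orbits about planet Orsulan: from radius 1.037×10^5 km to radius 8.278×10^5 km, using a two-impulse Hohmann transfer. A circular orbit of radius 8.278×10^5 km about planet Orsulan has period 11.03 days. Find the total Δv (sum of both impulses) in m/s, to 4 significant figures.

From Kepler's third law T² = 4π²r³/μ at r = 8.278×10^5 km, T = 11.03 days = 11.03 × 86400 s = 9.52992×10^5 s: μ = 4π²r³/T² = 2.46580×10^7 km³/s².
Transfer-ellipse semi-major axis a_t = (r₁ + r₂)/2 = (1.037×10^5 + 8.278×10^5)/2 = 4.6575×10^5 km.
Circular speed at r₁: v₁ = √(μ/r₁) = √(2.46580×10^7/1.037×10^5) = 15.420 km/s.
On the transfer ellipse at r₁, vis-viva gives v_p = √[μ(2/r₁ − 1/a_t)] = 20.558 km/s.
First burn Δv₁ = |v_p − v₁| = 5.138 km/s.
Circular speed at r₂: v₂ = √(μ/r₂) = 5.45778 km/s.
Transfer-orbit speed at r₂: v_a = √[μ(2/r₂ − 1/a_t)] = 2.57531 km/s.
Second burn Δv₂ = |v₂ − v_a| = 2.882 km/s.
Total Δv = Δv₁ + Δv₂ = 8.020 km/s.

Δv = 8020 m/s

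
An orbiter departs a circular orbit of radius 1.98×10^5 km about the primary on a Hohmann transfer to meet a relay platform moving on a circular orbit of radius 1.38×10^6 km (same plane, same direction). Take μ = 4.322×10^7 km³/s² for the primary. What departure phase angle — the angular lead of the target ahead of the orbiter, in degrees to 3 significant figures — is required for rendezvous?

φ = 102°

The Hohmann ellipse has a_t = (r₁ + r₂)/2 = 7.890×10^5 km.
The half-period of the transfer ellipse is t = π√(a_t³/μ) = 3.34906×10^5 s.
Target angular speed ω₂ = √(μ/r₂³) = 4.05531×10^-6 rad/s.
Angle swept by the target during transfer: ω₂·t = 1.35815 rad = 77.82°.
The orbiter traverses 180° on the transfer ellipse, so the target must lead by 180° − 77.82° = 102°.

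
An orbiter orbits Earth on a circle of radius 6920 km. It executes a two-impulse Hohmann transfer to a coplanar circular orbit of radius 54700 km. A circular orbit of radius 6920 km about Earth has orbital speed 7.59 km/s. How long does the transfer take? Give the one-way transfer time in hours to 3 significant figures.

t = 7.47 hours

From the circular-orbit relation v² = μ/r at r = 6920 km: μ = v²r = (7.59)² × 6920 = 3.98648×10^5 km³/s².
Semi-major axis of the transfer orbit: a_t = (6920 + 54700)/2 = 30810 km.
By Kepler's third law the transfer-orbit period is T = 2π√(a_t³/μ), so t = T/2 = 26909 s.
Converting: 26909 s ÷ 3600 s/hour = 7.47 hours.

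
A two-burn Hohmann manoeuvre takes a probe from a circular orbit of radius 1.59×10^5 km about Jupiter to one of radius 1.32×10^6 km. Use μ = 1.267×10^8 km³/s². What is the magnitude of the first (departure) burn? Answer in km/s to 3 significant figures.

Δv₁ = 9.49 km/s

The Hohmann ellipse has a_t = (r₁ + r₂)/2 = 7.395×10^5 km.
On the circular orbit at r = 1.590×10^5 km, v_c = √(μ/r) = 28.2286 km/s.
Transfer-orbit speed at the same r (vis-viva, a = a_t): v_t = √[μ(2/r − 1/a_t)] = 37.7144 km/s.
Δv₁ = |v_t − v_c| = |37.7144 − 28.2286| = 9.486 km/s.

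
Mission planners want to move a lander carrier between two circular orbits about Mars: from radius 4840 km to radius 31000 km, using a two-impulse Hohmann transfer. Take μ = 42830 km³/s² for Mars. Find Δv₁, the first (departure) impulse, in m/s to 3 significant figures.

Δv₁ = 938 m/s

Transfer-ellipse semi-major axis a_t = (r₁ + r₂)/2 = (4840 + 31000)/2 = 17920 km.
Circular speed at r = 4840 km: v_c = √(μ/r) = 2.9748 km/s.
Transfer-orbit speed at the same r (vis-viva, a = a_t): v_t = √[μ(2/r − 1/a_t)] = 3.9126 km/s.
Δv₁ = |v_t − v_c| = |3.9126 − 2.9748| = 0.9378 km/s.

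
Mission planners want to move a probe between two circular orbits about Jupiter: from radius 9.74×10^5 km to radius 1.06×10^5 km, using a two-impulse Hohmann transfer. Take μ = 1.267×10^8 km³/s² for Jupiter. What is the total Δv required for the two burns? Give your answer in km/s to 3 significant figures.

Δv = 18.2 km/s

Transfer-ellipse semi-major axis a_t = (r₁ + r₂)/2 = (9.740×10^5 + 1.060×10^5)/2 = 5.400×10^5 km.
At r₁ the circular-orbit speed is v₁ = √(μ/r₁) = 11.405 km/s.
Transfer-orbit speed at r₁ (vis-viva): v_a = √[μ(2/r₁ − 1/a_t)] = 5.0532 km/s.
First burn Δv₁ = |v_a − v₁| = 6.352 km/s.
At r₂, v₂ = √(μ/r₂) = 34.57 km/s.
Transfer-orbit speed at r₂: v_p = √[μ(2/r₂ − 1/a_t)] = 46.43 km/s.
Second burn Δv₂ = |v₂ − v_p| = 11.86 km/s.
Total Δv = Δv₁ + Δv₂ = 18.21 km/s.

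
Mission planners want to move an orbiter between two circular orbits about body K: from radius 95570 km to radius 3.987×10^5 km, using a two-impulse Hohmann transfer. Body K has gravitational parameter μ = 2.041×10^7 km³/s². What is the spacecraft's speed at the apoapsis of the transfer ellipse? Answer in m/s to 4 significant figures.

v = 4449 m/s

Transfer-ellipse semi-major axis a_t = (r₁ + r₂)/2 = (95570 + 3.987×10^5)/2 = 2.47135×10^5 km.
At apoapsis, r = 3.987×10^5 km.
Applying v² = μ(2/r − 1/a_t): v = 4.449 km/s.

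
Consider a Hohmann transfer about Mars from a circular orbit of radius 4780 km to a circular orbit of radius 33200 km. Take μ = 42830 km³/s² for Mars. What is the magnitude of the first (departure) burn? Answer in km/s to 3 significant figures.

Transfer-ellipse semi-major axis a_t = (r₁ + r₂)/2 = (4780 + 33200)/2 = 18990 km.
On the circular orbit at r = 4780 km, v_c = √(μ/r) = 2.9934 km/s.
Transfer-orbit speed at the same r (vis-viva, a = a_t): v_t = √[μ(2/r − 1/a_t)] = 3.9579 km/s.
Δv₁ = |v_t − v_c| = |3.9579 − 2.9934| = 0.9645 km/s.

Δv₁ = 0.965 km/s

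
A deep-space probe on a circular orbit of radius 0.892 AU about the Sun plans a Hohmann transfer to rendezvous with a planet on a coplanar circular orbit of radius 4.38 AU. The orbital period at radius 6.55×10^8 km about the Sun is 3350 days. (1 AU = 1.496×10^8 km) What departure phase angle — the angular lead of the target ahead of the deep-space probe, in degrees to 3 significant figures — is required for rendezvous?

φ = 96.0°

From Kepler's third law T² = 4π²r³/μ at r = 6.55×10^8 km, T = 3350 days = 3350 × 86400 s = 2.8944×10^8 s: μ = 4π²r³/T² = 1.32424×10^11 km³/s².
In km: r₁ = 0.892 × 1.496×10^8 = 1.334432×10^8 km; r₂ = 4.38 × 1.496×10^8 = 6.55248×10^8 km.
Transfer-ellipse semi-major axis a_t = (r₁ + r₂)/2 = (1.334432×10^8 + 6.55248×10^8)/2 = 3.943456×10^8 km.
The half-period of the transfer ellipse is t = π√(a_t³/μ) = 6.7606×10^7 s.
Target angular speed ω₂ = √(μ/r₂³) = 2.1696×10^-8 rad/s.
Angle swept by the target during transfer: ω₂·t = 1.4668 rad = 84.04°.
The deep-space probe traverses 180° on the transfer ellipse, so the target must lead by 180° − 84.04° = 96.0°.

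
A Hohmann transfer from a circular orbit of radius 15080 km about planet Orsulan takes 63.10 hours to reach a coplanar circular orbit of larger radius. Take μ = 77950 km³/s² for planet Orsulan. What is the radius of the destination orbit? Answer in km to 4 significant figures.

Transfer time t = 63.10 hours = 2.2716×10^5 s, and t = π√(a_t³/μ).
So a_t = (μ t²/π²)^(1/3) = (77950 × (2.2716×10^5)² / π²)^(1/3) = 74141 km.
Since a_t = (r₁ + r₂)/2, r₂ = 2a_t − r₁ = 2×74141 − 15080 = 1.33202×10^5 km.

r₂ = 1.332×10^5 km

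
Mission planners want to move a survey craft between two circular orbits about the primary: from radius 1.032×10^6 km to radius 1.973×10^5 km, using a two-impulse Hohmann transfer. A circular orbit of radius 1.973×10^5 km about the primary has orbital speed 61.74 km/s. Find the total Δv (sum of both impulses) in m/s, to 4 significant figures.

Δv = 29960 m/s

From the circular-orbit relation v² = μ/r at r = 1.973×10^5 km: μ = v²r = (61.74)² × 1.973×10^5 = 7.52074×10^8 km³/s².
Transfer-ellipse semi-major axis a_t = (r₁ + r₂)/2 = (1.032×10^6 + 1.973×10^5)/2 = 6.1465×10^5 km.
Circular speed at r₁: v₁ = √(μ/r₁) = √(7.52074×10^8/1.032×10^6) = 26.995 km/s.
On the transfer ellipse at r₁, v² = μ(2/r − 1/a) gives v_a = √[μ(2/r₁ − 1/a_t)] = 15.295 km/s.
First burn Δv₁ = |v_a − v₁| = 11.70 km/s.
At r₂, v₂ = √(μ/r₂) = 61.74 km/s.
Transfer-orbit speed at r₂: v_p = √[μ(2/r₂ − 1/a_t)] = 80.00 km/s.
Second burn Δv₂ = |v₂ − v_p| = 18.26 km/s.
Total Δv = Δv₁ + Δv₂ = 29.96 km/s.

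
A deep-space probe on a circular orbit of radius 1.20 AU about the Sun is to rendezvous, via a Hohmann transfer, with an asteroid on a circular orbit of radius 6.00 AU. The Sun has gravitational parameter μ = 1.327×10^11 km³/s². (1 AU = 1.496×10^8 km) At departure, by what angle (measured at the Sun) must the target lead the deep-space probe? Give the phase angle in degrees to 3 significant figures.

In km: r₁ = 1.20 × 1.496×10^8 = 1.7952×10^8 km; r₂ = 6.00 × 1.496×10^8 = 8.976×10^8 km.
Transfer-ellipse semi-major axis a_t = (r₁ + r₂)/2 = (1.7952×10^8 + 8.976×10^8)/2 = 5.3856×10^8 km.
The half-period of the transfer ellipse is t = π√(a_t³/μ) = 1.0779×10^8 s.
Target angular speed ω₂ = √(μ/r₂³) = 1.3546×10^-8 rad/s.
Angle swept by the target during transfer: ω₂·t = 1.4601 rad = 83.66°.
Arrival is 180° from departure on the ellipse, so φ = 180° − 83.66° = 96.3°.

φ = 96.3°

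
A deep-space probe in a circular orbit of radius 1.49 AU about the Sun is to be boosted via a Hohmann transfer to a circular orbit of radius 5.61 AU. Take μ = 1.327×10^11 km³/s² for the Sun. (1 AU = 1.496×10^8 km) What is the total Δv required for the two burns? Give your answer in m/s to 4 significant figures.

In km: r₁ = 1.49 × 1.496×10^8 = 2.22904×10^8 km; r₂ = 5.61 × 1.496×10^8 = 8.39256×10^8 km.
The Hohmann ellipse has a_t = (r₁ + r₂)/2 = 5.3108×10^8 km.
Circular speed at r₁: v₁ = √(μ/r₁) = √(1.327×10^11/2.22904×10^8) = 24.399 km/s.
On the transfer ellipse at r₁, vis-viva gives v_p = √[μ(2/r₁ − 1/a_t)] = 30.672 km/s.
First burn Δv₁ = |v_p − v₁| = 6.273 km/s.
Circular speed at r₂: v₂ = √(μ/r₂) = 12.574 km/s.
Transfer-orbit speed at r₂: v_a = √[μ(2/r₂ − 1/a_t)] = 8.1464 km/s.
Second burn Δv₂ = |v₂ − v_a| = 4.428 km/s.
Δv = Δv₁ + Δv₂ = 6.273 + 4.428 = 10.70 km/s.

Δv = 10700 m/s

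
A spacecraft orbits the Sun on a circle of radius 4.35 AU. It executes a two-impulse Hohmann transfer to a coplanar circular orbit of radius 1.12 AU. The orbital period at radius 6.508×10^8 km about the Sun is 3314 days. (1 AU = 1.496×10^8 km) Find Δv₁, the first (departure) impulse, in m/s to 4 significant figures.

Δv₁ = 5142 m/s

From Kepler's third law T² = 4π²r³/μ at r = 6.508×10^8 km, T = 3314 days = 3314 × 86400 s = 2.863296×10^8 s: μ = 4π²r³/T² = 1.32730×10^11 km³/s².
In km: r₁ = 4.35 × 1.496×10^8 = 6.5076×10^8 km; r₂ = 1.12 × 1.496×10^8 = 1.67552×10^8 km.
Transfer-ellipse semi-major axis a_t = (r₁ + r₂)/2 = (6.5076×10^8 + 1.67552×10^8)/2 = 4.09156×10^8 km.
Circular speed at r = 6.5076×10^8 km: v_c = √(μ/r) = 14.2815 km/s.
Transfer-orbit speed at the same r (vis-viva, a = a_t): v_t = √[μ(2/r − 1/a_t)] = 9.13913 km/s.
Δv₁ = |v_t − v_c| = |9.13913 − 14.2815| = 5.142 km/s.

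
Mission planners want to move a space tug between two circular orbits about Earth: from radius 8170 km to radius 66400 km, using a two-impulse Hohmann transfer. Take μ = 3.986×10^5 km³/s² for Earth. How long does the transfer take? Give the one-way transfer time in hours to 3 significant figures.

Transfer-ellipse semi-major axis a_t = (r₁ + r₂)/2 = (8170 + 66400)/2 = 37285 km.
Transfer time t = π√(a_t³/μ) = π√((37285)³ / 3.986×10^5) = 35820 s.
Converting: 35820 s ÷ 3600 s/hour = 9.95 hours.

t = 9.95 hours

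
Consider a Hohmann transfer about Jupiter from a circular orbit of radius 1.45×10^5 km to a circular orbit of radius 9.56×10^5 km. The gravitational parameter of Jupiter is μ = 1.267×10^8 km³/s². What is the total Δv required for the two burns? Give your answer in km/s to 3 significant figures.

Δv = 15.0 km/s

Transfer-ellipse semi-major axis a_t = (r₁ + r₂)/2 = (1.450×10^5 + 9.560×10^5)/2 = 5.505×10^5 km.
Circular speed at r₁: v₁ = √(μ/r₁) = √(1.267×10^8/1.450×10^5) = 29.560 km/s.
On the transfer ellipse at r₁, vis-viva gives v_p = √[μ(2/r₁ − 1/a_t)] = 38.954 km/s.
First burn Δv₁ = |v_p − v₁| = 9.394 km/s.
Circular speed at r₂: v₂ = √(μ/r₂) = 11.512 km/s.
Transfer-orbit speed at r₂: v_a = √[μ(2/r₂ − 1/a_t)] = 5.9083 km/s.
Second burn Δv₂ = |v₂ − v_a| = 5.604 km/s.
Δv = Δv₁ + Δv₂ = 9.394 + 5.604 = 15.00 km/s.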